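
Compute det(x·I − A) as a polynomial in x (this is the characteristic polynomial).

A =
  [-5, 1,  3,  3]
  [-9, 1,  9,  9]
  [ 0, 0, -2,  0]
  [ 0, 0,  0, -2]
x^4 + 8*x^3 + 24*x^2 + 32*x + 16

Expanding det(x·I − A) (e.g. by cofactor expansion or by noting that A is similar to its Jordan form J, which has the same characteristic polynomial as A) gives
  χ_A(x) = x^4 + 8*x^3 + 24*x^2 + 32*x + 16
which factors as (x + 2)^4. The eigenvalues (with algebraic multiplicities) are λ = -2 with multiplicity 4.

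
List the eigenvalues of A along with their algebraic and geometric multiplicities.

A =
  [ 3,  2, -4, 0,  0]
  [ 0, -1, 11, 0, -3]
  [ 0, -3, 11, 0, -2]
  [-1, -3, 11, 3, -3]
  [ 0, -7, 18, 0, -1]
λ = 3: alg = 5, geom = 2

Step 1 — factor the characteristic polynomial to read off the algebraic multiplicities:
  χ_A(x) = (x - 3)^5

Step 2 — compute geometric multiplicities via the rank-nullity identity g(λ) = n − rank(A − λI):
  rank(A − (3)·I) = 3, so dim ker(A − (3)·I) = n − 3 = 2

Summary:
  λ = 3: algebraic multiplicity = 5, geometric multiplicity = 2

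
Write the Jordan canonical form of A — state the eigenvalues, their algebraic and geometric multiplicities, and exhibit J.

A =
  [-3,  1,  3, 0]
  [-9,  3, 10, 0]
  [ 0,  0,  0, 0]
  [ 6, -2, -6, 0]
J_3(0) ⊕ J_1(0)

The characteristic polynomial is
  det(x·I − A) = x^4

Eigenvalues and multiplicities (the geometric multiplicity of λ is n − rank(A − λI), which equals the number of Jordan blocks for λ):
  λ = 0: algebraic multiplicity = 4, geometric multiplicity = 2

Determining the block sizes for each eigenvalue:
  λ = 0: with am = 4 and gm = 2, the partition is not yet determined (e.g. several partitions of 4 into 2 parts exist). Let N = A − (0)·I. Computing rank(N^1) = 2, rank(N^2) = 1, rank(N^3) = 0; the number of blocks of size ≥ j is rank(N^{j−1}) − rank(N^j), giving [2, 1, 1]. So we have 1 block(s) of size 3, 1 block(s) of size 1 → block sizes [3, 1]

Assembling the blocks gives a Jordan form
J =
  [0, 1, 0, 0]
  [0, 0, 1, 0]
  [0, 0, 0, 0]
  [0, 0, 0, 0]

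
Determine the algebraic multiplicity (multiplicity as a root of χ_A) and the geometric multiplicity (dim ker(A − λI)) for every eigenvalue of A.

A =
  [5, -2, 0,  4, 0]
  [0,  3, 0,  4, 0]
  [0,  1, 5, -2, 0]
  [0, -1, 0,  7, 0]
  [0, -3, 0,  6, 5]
λ = 5: alg = 5, geom = 4

Step 1 — factor the characteristic polynomial to read off the algebraic multiplicities:
  χ_A(x) = (x - 5)^5

Step 2 — compute geometric multiplicities via the rank-nullity identity g(λ) = n − rank(A − λI):
  rank(A − (5)·I) = 1, so dim ker(A − (5)·I) = n − 1 = 4

Summary:
  λ = 5: algebraic multiplicity = 5, geometric multiplicity = 4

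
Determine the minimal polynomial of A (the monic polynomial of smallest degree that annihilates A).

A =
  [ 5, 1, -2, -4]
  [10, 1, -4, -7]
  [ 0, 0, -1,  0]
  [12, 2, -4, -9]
x^3 + 3*x^2 + 3*x + 1

The characteristic polynomial is χ_A(x) = (x + 1)^4, so the eigenvalues are known. The minimal polynomial is
  m_A(x) = Π_λ (x − λ)^{k_λ}
where k_λ is the size of the *largest* Jordan block for λ (equivalently, the smallest k with (A − λI)^k v = 0 for every generalised eigenvector v of λ).

  λ = -1: largest Jordan block has size 3, contributing (x + 1)^3

So m_A(x) = (x + 1)^3 = x^3 + 3*x^2 + 3*x + 1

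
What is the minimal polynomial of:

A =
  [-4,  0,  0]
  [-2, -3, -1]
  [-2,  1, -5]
x^2 + 8*x + 16

The characteristic polynomial is χ_A(x) = (x + 4)^3, so the eigenvalues are known. The minimal polynomial is
  m_A(x) = Π_λ (x − λ)^{k_λ}
where k_λ is the size of the *largest* Jordan block for λ (equivalently, the smallest k with (A − λI)^k v = 0 for every generalised eigenvector v of λ).

  λ = -4: largest Jordan block has size 2, contributing (x + 4)^2

So m_A(x) = (x + 4)^2 = x^2 + 8*x + 16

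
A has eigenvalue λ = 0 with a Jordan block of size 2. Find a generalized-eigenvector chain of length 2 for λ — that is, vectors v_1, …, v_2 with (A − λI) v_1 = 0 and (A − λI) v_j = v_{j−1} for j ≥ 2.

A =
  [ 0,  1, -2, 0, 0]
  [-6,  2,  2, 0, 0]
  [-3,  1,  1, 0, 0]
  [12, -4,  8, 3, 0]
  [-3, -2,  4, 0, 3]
A Jordan chain for λ = 0 of length 2:
v_1 = (-1, -2, -1, 4, -1)ᵀ
v_2 = (1, 1, 1, -4, 0)ᵀ

Let N = A − (0)·I. We want v_2 with N^2 v_2 = 0 but N^1 v_2 ≠ 0; then v_{j-1} := N · v_j for j = 2, …, 2.

Pick v_2 = (1, 1, 1, -4, 0)ᵀ.
Then v_1 = N · v_2 = (-1, -2, -1, 4, -1)ᵀ.

Sanity check: (A − (0)·I) v_1 = (0, 0, 0, 0, 0)ᵀ = 0. ✓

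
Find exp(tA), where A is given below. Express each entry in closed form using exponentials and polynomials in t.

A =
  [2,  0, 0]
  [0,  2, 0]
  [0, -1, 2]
e^{tA} =
  [exp(2*t), 0, 0]
  [0, exp(2*t), 0]
  [0, -t*exp(2*t), exp(2*t)]

Strategy: write A = P · J · P⁻¹ where J is a Jordan canonical form, so e^{tA} = P · e^{tJ} · P⁻¹, and e^{tJ} can be computed block-by-block.

A has Jordan form
J =
  [2, 1, 0]
  [0, 2, 0]
  [0, 0, 2]
(up to reordering of blocks).

Per-block formulas:
  For a 1×1 block at λ = 2: exp(t · [2]) = [e^(2t)].
  For a 2×2 Jordan block J_2(2): exp(t · J_2(2)) = e^(2t)·(I + t·N), where N is the 2×2 nilpotent shift.

After assembling e^{tJ} and conjugating by P, we get:

e^{tA} =
  [exp(2*t), 0, 0]
  [0, exp(2*t), 0]
  [0, -t*exp(2*t), exp(2*t)]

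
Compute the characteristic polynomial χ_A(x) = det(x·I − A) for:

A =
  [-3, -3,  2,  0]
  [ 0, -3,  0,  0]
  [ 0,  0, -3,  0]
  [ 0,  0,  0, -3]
x^4 + 12*x^3 + 54*x^2 + 108*x + 81

Expanding det(x·I − A) (e.g. by cofactor expansion or by noting that A is similar to its Jordan form J, which has the same characteristic polynomial as A) gives
  χ_A(x) = x^4 + 12*x^3 + 54*x^2 + 108*x + 81
which factors as (x + 3)^4. The eigenvalues (with algebraic multiplicities) are λ = -3 with multiplicity 4.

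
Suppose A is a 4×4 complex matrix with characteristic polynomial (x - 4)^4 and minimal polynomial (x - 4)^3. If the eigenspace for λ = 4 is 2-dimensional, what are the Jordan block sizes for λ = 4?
Block sizes for λ = 4: [3, 1]

Step 1 — from the characteristic polynomial, algebraic multiplicity of λ = 4 is 4. From dim ker(A − (4)·I) = 2, there are exactly 2 Jordan blocks for λ = 4.
Step 2 — from the minimal polynomial, the factor (x − 4)^3 tells us the largest block for λ = 4 has size 3.
Step 3 — with total size 4, 2 blocks, and largest block 3, the block sizes (in nonincreasing order) are [3, 1].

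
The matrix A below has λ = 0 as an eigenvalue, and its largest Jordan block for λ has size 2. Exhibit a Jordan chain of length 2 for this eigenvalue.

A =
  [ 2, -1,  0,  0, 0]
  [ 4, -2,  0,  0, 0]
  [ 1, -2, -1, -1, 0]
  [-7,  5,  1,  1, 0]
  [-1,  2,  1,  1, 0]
A Jordan chain for λ = 0 of length 2:
v_1 = (2, 4, 1, -7, -1)ᵀ
v_2 = (1, 0, 0, 0, 0)ᵀ

Let N = A − (0)·I. We want v_2 with N^2 v_2 = 0 but N^1 v_2 ≠ 0; then v_{j-1} := N · v_j for j = 2, …, 2.

Pick v_2 = (1, 0, 0, 0, 0)ᵀ.
Then v_1 = N · v_2 = (2, 4, 1, -7, -1)ᵀ.

Sanity check: (A − (0)·I) v_1 = (0, 0, 0, 0, 0)ᵀ = 0. ✓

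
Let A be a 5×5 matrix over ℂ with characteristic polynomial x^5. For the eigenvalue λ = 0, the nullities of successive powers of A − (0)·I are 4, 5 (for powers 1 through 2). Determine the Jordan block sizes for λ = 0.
Block sizes for λ = 0: [2, 1, 1, 1]

From the dimensions of kernels of powers, the number of Jordan blocks of size at least j is d_j − d_{j−1} where d_j = dim ker(N^j) (with d_0 = 0). Computing the differences gives [4, 1].
The number of blocks of size exactly k is (#blocks of size ≥ k) − (#blocks of size ≥ k + 1), so the partition is: 3 block(s) of size 1, 1 block(s) of size 2.
In nonincreasing order the block sizes are [2, 1, 1, 1].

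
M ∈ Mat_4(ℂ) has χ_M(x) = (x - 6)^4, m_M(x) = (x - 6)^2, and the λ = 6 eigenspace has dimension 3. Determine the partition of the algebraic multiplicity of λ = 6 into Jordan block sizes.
Block sizes for λ = 6: [2, 1, 1]

Step 1 — from the characteristic polynomial, algebraic multiplicity of λ = 6 is 4. From dim ker(M − (6)·I) = 3, there are exactly 3 Jordan blocks for λ = 6.
Step 2 — from the minimal polynomial, the factor (x − 6)^2 tells us the largest block for λ = 6 has size 2.
Step 3 — with total size 4, 3 blocks, and largest block 2, the block sizes (in nonincreasing order) are [2, 1, 1].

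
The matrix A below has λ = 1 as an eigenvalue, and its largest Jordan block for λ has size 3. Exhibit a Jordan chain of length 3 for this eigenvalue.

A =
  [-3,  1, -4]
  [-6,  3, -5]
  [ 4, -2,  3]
A Jordan chain for λ = 1 of length 3:
v_1 = (-6, -8, 4)ᵀ
v_2 = (-4, -6, 4)ᵀ
v_3 = (1, 0, 0)ᵀ

Let N = A − (1)·I. We want v_3 with N^3 v_3 = 0 but N^2 v_3 ≠ 0; then v_{j-1} := N · v_j for j = 3, …, 2.

Pick v_3 = (1, 0, 0)ᵀ.
Then v_2 = N · v_3 = (-4, -6, 4)ᵀ.
Then v_1 = N · v_2 = (-6, -8, 4)ᵀ.

Sanity check: (A − (1)·I) v_1 = (0, 0, 0)ᵀ = 0. ✓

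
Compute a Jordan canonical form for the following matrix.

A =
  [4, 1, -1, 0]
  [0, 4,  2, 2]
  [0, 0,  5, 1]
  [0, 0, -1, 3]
J_3(4) ⊕ J_1(4)

The characteristic polynomial is
  det(x·I − A) = x^4 - 16*x^3 + 96*x^2 - 256*x + 256 = (x - 4)^4

Eigenvalues and multiplicities (the geometric multiplicity of λ is n − rank(A − λI), which equals the number of Jordan blocks for λ):
  λ = 4: algebraic multiplicity = 4, geometric multiplicity = 2

Determining the block sizes for each eigenvalue:
  λ = 4: with am = 4 and gm = 2, the partition is not yet determined (e.g. several partitions of 4 into 2 parts exist). Let N = A − (4)·I. Computing rank(N^1) = 2, rank(N^2) = 1, rank(N^3) = 0; the number of blocks of size ≥ j is rank(N^{j−1}) − rank(N^j), giving [2, 1, 1]. So we have 1 block(s) of size 3, 1 block(s) of size 1 → block sizes [3, 1]

Assembling the blocks gives a Jordan form
J =
  [4, 1, 0, 0]
  [0, 4, 1, 0]
  [0, 0, 4, 0]
  [0, 0, 0, 4]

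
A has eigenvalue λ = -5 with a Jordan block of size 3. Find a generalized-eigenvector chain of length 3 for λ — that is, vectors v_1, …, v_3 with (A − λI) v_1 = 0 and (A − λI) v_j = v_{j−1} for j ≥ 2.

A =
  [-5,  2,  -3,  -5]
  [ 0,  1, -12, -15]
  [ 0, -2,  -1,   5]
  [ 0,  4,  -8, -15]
A Jordan chain for λ = -5 of length 3:
v_1 = (-2, 0, 0, 0)ᵀ
v_2 = (2, 6, -2, 4)ᵀ
v_3 = (0, 1, 0, 0)ᵀ

Let N = A − (-5)·I. We want v_3 with N^3 v_3 = 0 but N^2 v_3 ≠ 0; then v_{j-1} := N · v_j for j = 3, …, 2.

Pick v_3 = (0, 1, 0, 0)ᵀ.
Then v_2 = N · v_3 = (2, 6, -2, 4)ᵀ.
Then v_1 = N · v_2 = (-2, 0, 0, 0)ᵀ.

Sanity check: (A − (-5)·I) v_1 = (0, 0, 0, 0)ᵀ = 0. ✓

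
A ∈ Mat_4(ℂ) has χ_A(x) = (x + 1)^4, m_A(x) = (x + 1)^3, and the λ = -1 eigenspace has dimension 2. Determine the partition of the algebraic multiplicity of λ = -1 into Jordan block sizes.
Block sizes for λ = -1: [3, 1]

Step 1 — from the characteristic polynomial, algebraic multiplicity of λ = -1 is 4. From dim ker(A − (-1)·I) = 2, there are exactly 2 Jordan blocks for λ = -1.
Step 2 — from the minimal polynomial, the factor (x + 1)^3 tells us the largest block for λ = -1 has size 3.
Step 3 — with total size 4, 2 blocks, and largest block 3, the block sizes (in nonincreasing order) are [3, 1].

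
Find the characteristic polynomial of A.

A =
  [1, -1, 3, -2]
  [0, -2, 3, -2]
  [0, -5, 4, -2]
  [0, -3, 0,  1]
x^4 - 4*x^3 + 6*x^2 - 4*x + 1

Expanding det(x·I − A) (e.g. by cofactor expansion or by noting that A is similar to its Jordan form J, which has the same characteristic polynomial as A) gives
  χ_A(x) = x^4 - 4*x^3 + 6*x^2 - 4*x + 1
which factors as (x - 1)^4. The eigenvalues (with algebraic multiplicities) are λ = 1 with multiplicity 4.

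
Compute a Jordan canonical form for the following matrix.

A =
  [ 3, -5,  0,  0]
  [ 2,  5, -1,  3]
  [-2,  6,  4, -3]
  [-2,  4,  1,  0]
J_3(3) ⊕ J_1(3)

The characteristic polynomial is
  det(x·I − A) = x^4 - 12*x^3 + 54*x^2 - 108*x + 81 = (x - 3)^4

Eigenvalues and multiplicities (the geometric multiplicity of λ is n − rank(A − λI), which equals the number of Jordan blocks for λ):
  λ = 3: algebraic multiplicity = 4, geometric multiplicity = 2

Determining the block sizes for each eigenvalue:
  λ = 3: with am = 4 and gm = 2, the partition is not yet determined (e.g. several partitions of 4 into 2 parts exist). Let N = A − (3)·I. Computing rank(N^1) = 2, rank(N^2) = 1, rank(N^3) = 0; the number of blocks of size ≥ j is rank(N^{j−1}) − rank(N^j), giving [2, 1, 1]. So we have 1 block(s) of size 3, 1 block(s) of size 1 → block sizes [3, 1]

Assembling the blocks gives a Jordan form
J =
  [3, 1, 0, 0]
  [0, 3, 1, 0]
  [0, 0, 3, 0]
  [0, 0, 0, 3]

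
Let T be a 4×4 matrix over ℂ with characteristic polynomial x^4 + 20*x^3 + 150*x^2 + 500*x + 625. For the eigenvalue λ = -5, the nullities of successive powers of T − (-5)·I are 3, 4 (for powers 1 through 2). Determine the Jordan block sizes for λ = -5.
Block sizes for λ = -5: [2, 1, 1]

From the dimensions of kernels of powers, the number of Jordan blocks of size at least j is d_j − d_{j−1} where d_j = dim ker(N^j) (with d_0 = 0). Computing the differences gives [3, 1].
The number of blocks of size exactly k is (#blocks of size ≥ k) − (#blocks of size ≥ k + 1), so the partition is: 2 block(s) of size 1, 1 block(s) of size 2.
In nonincreasing order the block sizes are [2, 1, 1].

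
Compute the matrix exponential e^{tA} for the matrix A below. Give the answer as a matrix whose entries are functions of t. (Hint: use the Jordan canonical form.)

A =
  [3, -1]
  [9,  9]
e^{tA} =
  [-3*t*exp(6*t) + exp(6*t), -t*exp(6*t)]
  [9*t*exp(6*t), 3*t*exp(6*t) + exp(6*t)]

Strategy: write A = P · J · P⁻¹ where J is a Jordan canonical form, so e^{tA} = P · e^{tJ} · P⁻¹, and e^{tJ} can be computed block-by-block.

A has Jordan form
J =
  [6, 1]
  [0, 6]
(up to reordering of blocks).

Per-block formulas:
  For a 2×2 Jordan block J_2(6): exp(t · J_2(6)) = e^(6t)·(I + t·N), where N is the 2×2 nilpotent shift.

After assembling e^{tJ} and conjugating by P, we get:

e^{tA} =
  [-3*t*exp(6*t) + exp(6*t), -t*exp(6*t)]
  [9*t*exp(6*t), 3*t*exp(6*t) + exp(6*t)]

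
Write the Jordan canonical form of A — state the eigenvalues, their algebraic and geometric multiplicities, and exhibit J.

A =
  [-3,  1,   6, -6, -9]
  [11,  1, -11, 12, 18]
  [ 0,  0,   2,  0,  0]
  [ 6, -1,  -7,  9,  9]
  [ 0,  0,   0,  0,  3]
J_3(2) ⊕ J_1(3) ⊕ J_1(3)

The characteristic polynomial is
  det(x·I − A) = x^5 - 12*x^4 + 57*x^3 - 134*x^2 + 156*x - 72 = (x - 3)^2*(x - 2)^3

Eigenvalues and multiplicities (the geometric multiplicity of λ is n − rank(A − λI), which equals the number of Jordan blocks for λ):
  λ = 2: algebraic multiplicity = 3, geometric multiplicity = 1
  λ = 3: algebraic multiplicity = 2, geometric multiplicity = 2

Determining the block sizes for each eigenvalue:
  λ = 2: one block (gm = 1), so the single block has size am = 3 → block sizes [3]
  λ = 3: gm = am = 2, so every block has size 1 → block sizes [1, 1]

Assembling the blocks gives a Jordan form
J =
  [2, 1, 0, 0, 0]
  [0, 2, 1, 0, 0]
  [0, 0, 2, 0, 0]
  [0, 0, 0, 3, 0]
  [0, 0, 0, 0, 3]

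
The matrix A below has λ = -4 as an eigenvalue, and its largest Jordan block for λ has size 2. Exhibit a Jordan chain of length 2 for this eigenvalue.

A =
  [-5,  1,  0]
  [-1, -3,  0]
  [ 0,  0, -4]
A Jordan chain for λ = -4 of length 2:
v_1 = (-1, -1, 0)ᵀ
v_2 = (1, 0, 0)ᵀ

Let N = A − (-4)·I. We want v_2 with N^2 v_2 = 0 but N^1 v_2 ≠ 0; then v_{j-1} := N · v_j for j = 2, …, 2.

Pick v_2 = (1, 0, 0)ᵀ.
Then v_1 = N · v_2 = (-1, -1, 0)ᵀ.

Sanity check: (A − (-4)·I) v_1 = (0, 0, 0)ᵀ = 0. ✓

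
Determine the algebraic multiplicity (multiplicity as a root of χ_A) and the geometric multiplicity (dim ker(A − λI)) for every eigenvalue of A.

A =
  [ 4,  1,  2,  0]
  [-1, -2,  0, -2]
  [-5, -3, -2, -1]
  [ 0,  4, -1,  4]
λ = 1: alg = 4, geom = 2

Step 1 — factor the characteristic polynomial to read off the algebraic multiplicities:
  χ_A(x) = (x - 1)^4

Step 2 — compute geometric multiplicities via the rank-nullity identity g(λ) = n − rank(A − λI):
  rank(A − (1)·I) = 2, so dim ker(A − (1)·I) = n − 2 = 2

Summary:
  λ = 1: algebraic multiplicity = 4, geometric multiplicity = 2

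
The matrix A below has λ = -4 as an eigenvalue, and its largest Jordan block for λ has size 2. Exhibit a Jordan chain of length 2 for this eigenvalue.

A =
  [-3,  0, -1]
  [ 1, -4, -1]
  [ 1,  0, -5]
A Jordan chain for λ = -4 of length 2:
v_1 = (1, 1, 1)ᵀ
v_2 = (1, 0, 0)ᵀ

Let N = A − (-4)·I. We want v_2 with N^2 v_2 = 0 but N^1 v_2 ≠ 0; then v_{j-1} := N · v_j for j = 2, …, 2.

Pick v_2 = (1, 0, 0)ᵀ.
Then v_1 = N · v_2 = (1, 1, 1)ᵀ.

Sanity check: (A − (-4)·I) v_1 = (0, 0, 0)ᵀ = 0. ✓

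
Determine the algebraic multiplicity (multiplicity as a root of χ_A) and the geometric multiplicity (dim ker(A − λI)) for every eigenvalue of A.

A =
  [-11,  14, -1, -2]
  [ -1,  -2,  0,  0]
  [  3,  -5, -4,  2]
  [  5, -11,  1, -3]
λ = -5: alg = 4, geom = 2

Step 1 — factor the characteristic polynomial to read off the algebraic multiplicities:
  χ_A(x) = (x + 5)^4

Step 2 — compute geometric multiplicities via the rank-nullity identity g(λ) = n − rank(A − λI):
  rank(A − (-5)·I) = 2, so dim ker(A − (-5)·I) = n − 2 = 2

Summary:
  λ = -5: algebraic multiplicity = 4, geometric multiplicity = 2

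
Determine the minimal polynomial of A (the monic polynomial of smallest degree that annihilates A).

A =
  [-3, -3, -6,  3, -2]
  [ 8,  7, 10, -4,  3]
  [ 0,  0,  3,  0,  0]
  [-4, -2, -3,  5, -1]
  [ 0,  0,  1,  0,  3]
x^3 - 9*x^2 + 27*x - 27

The characteristic polynomial is χ_A(x) = (x - 3)^5, so the eigenvalues are known. The minimal polynomial is
  m_A(x) = Π_λ (x − λ)^{k_λ}
where k_λ is the size of the *largest* Jordan block for λ (equivalently, the smallest k with (A − λI)^k v = 0 for every generalised eigenvector v of λ).

  λ = 3: largest Jordan block has size 3, contributing (x − 3)^3

So m_A(x) = (x - 3)^3 = x^3 - 9*x^2 + 27*x - 27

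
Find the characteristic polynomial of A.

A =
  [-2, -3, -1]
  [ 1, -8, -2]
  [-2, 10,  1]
x^3 + 9*x^2 + 27*x + 27

Expanding det(x·I − A) (e.g. by cofactor expansion or by noting that A is similar to its Jordan form J, which has the same characteristic polynomial as A) gives
  χ_A(x) = x^3 + 9*x^2 + 27*x + 27
which factors as (x + 3)^3. The eigenvalues (with algebraic multiplicities) are λ = -3 with multiplicity 3.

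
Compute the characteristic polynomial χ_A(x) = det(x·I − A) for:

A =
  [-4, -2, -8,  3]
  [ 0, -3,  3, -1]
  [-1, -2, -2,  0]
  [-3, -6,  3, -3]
x^4 + 12*x^3 + 54*x^2 + 108*x + 81

Expanding det(x·I − A) (e.g. by cofactor expansion or by noting that A is similar to its Jordan form J, which has the same characteristic polynomial as A) gives
  χ_A(x) = x^4 + 12*x^3 + 54*x^2 + 108*x + 81
which factors as (x + 3)^4. The eigenvalues (with algebraic multiplicities) are λ = -3 with multiplicity 4.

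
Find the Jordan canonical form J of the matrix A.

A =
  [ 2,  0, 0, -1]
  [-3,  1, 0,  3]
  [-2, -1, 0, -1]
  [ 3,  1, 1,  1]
J_3(1) ⊕ J_1(1)

The characteristic polynomial is
  det(x·I − A) = x^4 - 4*x^3 + 6*x^2 - 4*x + 1 = (x - 1)^4

Eigenvalues and multiplicities (the geometric multiplicity of λ is n − rank(A − λI), which equals the number of Jordan blocks for λ):
  λ = 1: algebraic multiplicity = 4, geometric multiplicity = 2

Determining the block sizes for each eigenvalue:
  λ = 1: with am = 4 and gm = 2, the partition is not yet determined (e.g. several partitions of 4 into 2 parts exist). Let N = A − (1)·I. Computing rank(N^1) = 2, rank(N^2) = 1, rank(N^3) = 0; the number of blocks of size ≥ j is rank(N^{j−1}) − rank(N^j), giving [2, 1, 1]. So we have 1 block(s) of size 3, 1 block(s) of size 1 → block sizes [3, 1]

Assembling the blocks gives a Jordan form
J =
  [1, 1, 0, 0]
  [0, 1, 1, 0]
  [0, 0, 1, 0]
  [0, 0, 0, 1]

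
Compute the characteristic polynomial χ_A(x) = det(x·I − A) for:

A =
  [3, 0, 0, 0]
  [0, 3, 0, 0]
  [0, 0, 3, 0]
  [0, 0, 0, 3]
x^4 - 12*x^3 + 54*x^2 - 108*x + 81

Expanding det(x·I − A) (e.g. by cofactor expansion or by noting that A is similar to its Jordan form J, which has the same characteristic polynomial as A) gives
  χ_A(x) = x^4 - 12*x^3 + 54*x^2 - 108*x + 81
which factors as (x - 3)^4. The eigenvalues (with algebraic multiplicities) are λ = 3 with multiplicity 4.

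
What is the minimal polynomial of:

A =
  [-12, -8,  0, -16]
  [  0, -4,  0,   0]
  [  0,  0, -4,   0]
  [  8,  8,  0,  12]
x^2 - 16

The characteristic polynomial is χ_A(x) = (x - 4)*(x + 4)^3, so the eigenvalues are known. The minimal polynomial is
  m_A(x) = Π_λ (x − λ)^{k_λ}
where k_λ is the size of the *largest* Jordan block for λ (equivalently, the smallest k with (A − λI)^k v = 0 for every generalised eigenvector v of λ).

  λ = -4: largest Jordan block has size 1, contributing (x + 4)
  λ = 4: largest Jordan block has size 1, contributing (x − 4)

So m_A(x) = (x - 4)*(x + 4) = x^2 - 16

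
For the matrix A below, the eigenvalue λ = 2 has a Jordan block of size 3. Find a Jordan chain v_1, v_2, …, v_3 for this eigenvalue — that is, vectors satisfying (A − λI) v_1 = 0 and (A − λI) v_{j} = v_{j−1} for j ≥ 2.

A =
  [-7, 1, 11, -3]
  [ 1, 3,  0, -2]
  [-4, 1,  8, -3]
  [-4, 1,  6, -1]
A Jordan chain for λ = 2 of length 3:
v_1 = (-1, -1, -1, -1)ᵀ
v_2 = (2, 1, 2, 2)ᵀ
v_3 = (1, 0, 1, 0)ᵀ

Let N = A − (2)·I. We want v_3 with N^3 v_3 = 0 but N^2 v_3 ≠ 0; then v_{j-1} := N · v_j for j = 3, …, 2.

Pick v_3 = (1, 0, 1, 0)ᵀ.
Then v_2 = N · v_3 = (2, 1, 2, 2)ᵀ.
Then v_1 = N · v_2 = (-1, -1, -1, -1)ᵀ.

Sanity check: (A − (2)·I) v_1 = (0, 0, 0, 0)ᵀ = 0. ✓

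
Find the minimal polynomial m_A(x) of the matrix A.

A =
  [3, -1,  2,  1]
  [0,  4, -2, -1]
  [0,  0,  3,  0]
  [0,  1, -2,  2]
x^2 - 6*x + 9

The characteristic polynomial is χ_A(x) = (x - 3)^4, so the eigenvalues are known. The minimal polynomial is
  m_A(x) = Π_λ (x − λ)^{k_λ}
where k_λ is the size of the *largest* Jordan block for λ (equivalently, the smallest k with (A − λI)^k v = 0 for every generalised eigenvector v of λ).

  λ = 3: largest Jordan block has size 2, contributing (x − 3)^2

So m_A(x) = (x - 3)^2 = x^2 - 6*x + 9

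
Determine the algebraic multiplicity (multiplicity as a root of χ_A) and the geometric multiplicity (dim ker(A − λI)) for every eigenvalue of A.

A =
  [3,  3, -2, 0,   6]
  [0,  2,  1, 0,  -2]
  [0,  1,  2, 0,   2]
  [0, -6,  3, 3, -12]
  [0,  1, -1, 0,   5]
λ = 3: alg = 5, geom = 3

Step 1 — factor the characteristic polynomial to read off the algebraic multiplicities:
  χ_A(x) = (x - 3)^5

Step 2 — compute geometric multiplicities via the rank-nullity identity g(λ) = n − rank(A − λI):
  rank(A − (3)·I) = 2, so dim ker(A − (3)·I) = n − 2 = 3

Summary:
  λ = 3: algebraic multiplicity = 5, geometric multiplicity = 3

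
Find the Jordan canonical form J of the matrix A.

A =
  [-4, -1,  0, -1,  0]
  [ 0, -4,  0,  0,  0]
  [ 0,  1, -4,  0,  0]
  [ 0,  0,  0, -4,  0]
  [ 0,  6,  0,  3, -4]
J_2(-4) ⊕ J_2(-4) ⊕ J_1(-4)

The characteristic polynomial is
  det(x·I − A) = x^5 + 20*x^4 + 160*x^3 + 640*x^2 + 1280*x + 1024 = (x + 4)^5

Eigenvalues and multiplicities (the geometric multiplicity of λ is n − rank(A − λI), which equals the number of Jordan blocks for λ):
  λ = -4: algebraic multiplicity = 5, geometric multiplicity = 3

Determining the block sizes for each eigenvalue:
  λ = -4: with am = 5 and gm = 3, the partition is not yet determined (e.g. several partitions of 5 into 3 parts exist). Let N = A − (-4)·I. Computing rank(N^1) = 2, rank(N^2) = 0; the number of blocks of size ≥ j is rank(N^{j−1}) − rank(N^j), giving [3, 2]. So we have 2 block(s) of size 2, 1 block(s) of size 1 → block sizes [2, 2, 1]

Assembling the blocks gives a Jordan form
J =
  [-4,  1,  0,  0,  0]
  [ 0, -4,  0,  0,  0]
  [ 0,  0, -4,  1,  0]
  [ 0,  0,  0, -4,  0]
  [ 0,  0,  0,  0, -4]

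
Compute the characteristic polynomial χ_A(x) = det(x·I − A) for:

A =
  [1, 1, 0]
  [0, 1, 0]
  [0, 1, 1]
x^3 - 3*x^2 + 3*x - 1

Expanding det(x·I − A) (e.g. by cofactor expansion or by noting that A is similar to its Jordan form J, which has the same characteristic polynomial as A) gives
  χ_A(x) = x^3 - 3*x^2 + 3*x - 1
which factors as (x - 1)^3. The eigenvalues (with algebraic multiplicities) are λ = 1 with multiplicity 3.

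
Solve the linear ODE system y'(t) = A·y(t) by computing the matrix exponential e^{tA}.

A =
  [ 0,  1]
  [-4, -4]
e^{tA} =
  [2*t*exp(-2*t) + exp(-2*t), t*exp(-2*t)]
  [-4*t*exp(-2*t), -2*t*exp(-2*t) + exp(-2*t)]

Strategy: write A = P · J · P⁻¹ where J is a Jordan canonical form, so e^{tA} = P · e^{tJ} · P⁻¹, and e^{tJ} can be computed block-by-block.

A has Jordan form
J =
  [-2,  1]
  [ 0, -2]
(up to reordering of blocks).

Per-block formulas:
  For a 2×2 Jordan block J_2(-2): exp(t · J_2(-2)) = e^(-2t)·(I + t·N), where N is the 2×2 nilpotent shift.

After assembling e^{tJ} and conjugating by P, we get:

e^{tA} =
  [2*t*exp(-2*t) + exp(-2*t), t*exp(-2*t)]
  [-4*t*exp(-2*t), -2*t*exp(-2*t) + exp(-2*t)]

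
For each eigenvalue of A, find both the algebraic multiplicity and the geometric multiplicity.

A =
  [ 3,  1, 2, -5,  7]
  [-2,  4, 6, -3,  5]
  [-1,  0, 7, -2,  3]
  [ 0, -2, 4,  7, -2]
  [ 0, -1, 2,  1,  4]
λ = 5: alg = 5, geom = 3

Step 1 — factor the characteristic polynomial to read off the algebraic multiplicities:
  χ_A(x) = (x - 5)^5

Step 2 — compute geometric multiplicities via the rank-nullity identity g(λ) = n − rank(A − λI):
  rank(A − (5)·I) = 2, so dim ker(A − (5)·I) = n − 2 = 3

Summary:
  λ = 5: algebraic multiplicity = 5, geometric multiplicity = 3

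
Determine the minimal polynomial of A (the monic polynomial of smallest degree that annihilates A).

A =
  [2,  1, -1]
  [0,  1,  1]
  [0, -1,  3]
x^2 - 4*x + 4

The characteristic polynomial is χ_A(x) = (x - 2)^3, so the eigenvalues are known. The minimal polynomial is
  m_A(x) = Π_λ (x − λ)^{k_λ}
where k_λ is the size of the *largest* Jordan block for λ (equivalently, the smallest k with (A − λI)^k v = 0 for every generalised eigenvector v of λ).

  λ = 2: largest Jordan block has size 2, contributing (x − 2)^2

So m_A(x) = (x - 2)^2 = x^2 - 4*x + 4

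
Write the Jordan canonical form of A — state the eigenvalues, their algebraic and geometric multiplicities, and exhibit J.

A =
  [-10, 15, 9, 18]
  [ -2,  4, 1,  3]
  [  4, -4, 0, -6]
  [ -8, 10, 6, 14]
J_3(2) ⊕ J_1(2)

The characteristic polynomial is
  det(x·I − A) = x^4 - 8*x^3 + 24*x^2 - 32*x + 16 = (x - 2)^4

Eigenvalues and multiplicities (the geometric multiplicity of λ is n − rank(A − λI), which equals the number of Jordan blocks for λ):
  λ = 2: algebraic multiplicity = 4, geometric multiplicity = 2

Determining the block sizes for each eigenvalue:
  λ = 2: with am = 4 and gm = 2, the partition is not yet determined (e.g. several partitions of 4 into 2 parts exist). Let N = A − (2)·I. Computing rank(N^1) = 2, rank(N^2) = 1, rank(N^3) = 0; the number of blocks of size ≥ j is rank(N^{j−1}) − rank(N^j), giving [2, 1, 1]. So we have 1 block(s) of size 3, 1 block(s) of size 1 → block sizes [3, 1]

Assembling the blocks gives a Jordan form
J =
  [2, 1, 0, 0]
  [0, 2, 1, 0]
  [0, 0, 2, 0]
  [0, 0, 0, 2]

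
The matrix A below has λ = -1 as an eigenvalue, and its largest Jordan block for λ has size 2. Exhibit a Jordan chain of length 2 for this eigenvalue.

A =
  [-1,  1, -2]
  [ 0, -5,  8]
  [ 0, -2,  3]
A Jordan chain for λ = -1 of length 2:
v_1 = (1, -4, -2)ᵀ
v_2 = (0, 1, 0)ᵀ

Let N = A − (-1)·I. We want v_2 with N^2 v_2 = 0 but N^1 v_2 ≠ 0; then v_{j-1} := N · v_j for j = 2, …, 2.

Pick v_2 = (0, 1, 0)ᵀ.
Then v_1 = N · v_2 = (1, -4, -2)ᵀ.

Sanity check: (A − (-1)·I) v_1 = (0, 0, 0)ᵀ = 0. ✓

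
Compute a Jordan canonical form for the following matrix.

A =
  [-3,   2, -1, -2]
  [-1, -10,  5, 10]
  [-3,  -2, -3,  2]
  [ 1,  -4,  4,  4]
J_3(-4) ⊕ J_1(0)

The characteristic polynomial is
  det(x·I − A) = x^4 + 12*x^3 + 48*x^2 + 64*x = x*(x + 4)^3

Eigenvalues and multiplicities (the geometric multiplicity of λ is n − rank(A − λI), which equals the number of Jordan blocks for λ):
  λ = -4: algebraic multiplicity = 3, geometric multiplicity = 1
  λ = 0: algebraic multiplicity = 1, geometric multiplicity = 1

Determining the block sizes for each eigenvalue:
  λ = -4: one block (gm = 1), so the single block has size am = 3 → block sizes [3]
  λ = 0: one block (gm = 1), so the single block has size am = 1 → block sizes [1]

Assembling the blocks gives a Jordan form
J =
  [-4,  1,  0, 0]
  [ 0, -4,  1, 0]
  [ 0,  0, -4, 0]
  [ 0,  0,  0, 0]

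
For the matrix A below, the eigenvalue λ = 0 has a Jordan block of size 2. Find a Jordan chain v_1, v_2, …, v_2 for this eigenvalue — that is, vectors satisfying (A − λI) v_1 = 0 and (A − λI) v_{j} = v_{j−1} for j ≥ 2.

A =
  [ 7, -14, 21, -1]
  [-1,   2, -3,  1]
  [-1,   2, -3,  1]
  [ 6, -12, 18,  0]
A Jordan chain for λ = 0 of length 2:
v_1 = (-1, 1, 1, 0)ᵀ
v_2 = (0, 0, 0, 1)ᵀ

Let N = A − (0)·I. We want v_2 with N^2 v_2 = 0 but N^1 v_2 ≠ 0; then v_{j-1} := N · v_j for j = 2, …, 2.

Pick v_2 = (0, 0, 0, 1)ᵀ.
Then v_1 = N · v_2 = (-1, 1, 1, 0)ᵀ.

Sanity check: (A − (0)·I) v_1 = (0, 0, 0, 0)ᵀ = 0. ✓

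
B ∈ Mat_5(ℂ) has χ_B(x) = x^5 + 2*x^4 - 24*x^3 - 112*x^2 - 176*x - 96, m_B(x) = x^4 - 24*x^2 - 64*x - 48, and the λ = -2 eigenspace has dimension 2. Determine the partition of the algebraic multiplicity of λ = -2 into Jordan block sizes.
Block sizes for λ = -2: [3, 1]

Step 1 — from the characteristic polynomial, algebraic multiplicity of λ = -2 is 4. From dim ker(B − (-2)·I) = 2, there are exactly 2 Jordan blocks for λ = -2.
Step 2 — from the minimal polynomial, the factor (x + 2)^3 tells us the largest block for λ = -2 has size 3.
Step 3 — with total size 4, 2 blocks, and largest block 3, the block sizes (in nonincreasing order) are [3, 1].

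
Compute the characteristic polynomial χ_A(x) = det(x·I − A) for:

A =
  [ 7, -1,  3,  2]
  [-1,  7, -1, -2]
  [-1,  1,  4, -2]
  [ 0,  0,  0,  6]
x^4 - 24*x^3 + 216*x^2 - 864*x + 1296

Expanding det(x·I − A) (e.g. by cofactor expansion or by noting that A is similar to its Jordan form J, which has the same characteristic polynomial as A) gives
  χ_A(x) = x^4 - 24*x^3 + 216*x^2 - 864*x + 1296
which factors as (x - 6)^4. The eigenvalues (with algebraic multiplicities) are λ = 6 with multiplicity 4.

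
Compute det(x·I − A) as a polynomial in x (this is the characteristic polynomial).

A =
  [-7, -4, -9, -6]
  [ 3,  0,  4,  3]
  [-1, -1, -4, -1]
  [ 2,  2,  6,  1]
x^4 + 10*x^3 + 36*x^2 + 54*x + 27

Expanding det(x·I − A) (e.g. by cofactor expansion or by noting that A is similar to its Jordan form J, which has the same characteristic polynomial as A) gives
  χ_A(x) = x^4 + 10*x^3 + 36*x^2 + 54*x + 27
which factors as (x + 1)*(x + 3)^3. The eigenvalues (with algebraic multiplicities) are λ = -3 with multiplicity 3, λ = -1 with multiplicity 1.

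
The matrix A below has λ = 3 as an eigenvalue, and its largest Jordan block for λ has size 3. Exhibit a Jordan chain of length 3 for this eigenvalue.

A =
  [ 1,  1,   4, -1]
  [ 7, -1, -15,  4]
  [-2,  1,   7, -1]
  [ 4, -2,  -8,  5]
A Jordan chain for λ = 3 of length 3:
v_1 = (-1, 4, -1, 2)ᵀ
v_2 = (-2, 7, -2, 4)ᵀ
v_3 = (1, 0, 0, 0)ᵀ

Let N = A − (3)·I. We want v_3 with N^3 v_3 = 0 but N^2 v_3 ≠ 0; then v_{j-1} := N · v_j for j = 3, …, 2.

Pick v_3 = (1, 0, 0, 0)ᵀ.
Then v_2 = N · v_3 = (-2, 7, -2, 4)ᵀ.
Then v_1 = N · v_2 = (-1, 4, -1, 2)ᵀ.

Sanity check: (A − (3)·I) v_1 = (0, 0, 0, 0)ᵀ = 0. ✓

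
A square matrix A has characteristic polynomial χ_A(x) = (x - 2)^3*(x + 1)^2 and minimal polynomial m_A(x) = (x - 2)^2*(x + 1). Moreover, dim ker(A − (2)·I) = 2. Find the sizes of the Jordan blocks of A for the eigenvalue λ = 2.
Block sizes for λ = 2: [2, 1]

Step 1 — from the characteristic polynomial, algebraic multiplicity of λ = 2 is 3. From dim ker(A − (2)·I) = 2, there are exactly 2 Jordan blocks for λ = 2.
Step 2 — from the minimal polynomial, the factor (x − 2)^2 tells us the largest block for λ = 2 has size 2.
Step 3 — with total size 3, 2 blocks, and largest block 2, the block sizes (in nonincreasing order) are [2, 1].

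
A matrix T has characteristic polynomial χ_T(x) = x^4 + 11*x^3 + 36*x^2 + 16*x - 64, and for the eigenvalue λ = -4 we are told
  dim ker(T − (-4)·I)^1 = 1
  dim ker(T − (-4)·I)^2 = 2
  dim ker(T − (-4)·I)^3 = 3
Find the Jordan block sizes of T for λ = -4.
Block sizes for λ = -4: [3]

From the dimensions of kernels of powers, the number of Jordan blocks of size at least j is d_j − d_{j−1} where d_j = dim ker(N^j) (with d_0 = 0). Computing the differences gives [1, 1, 1].
The number of blocks of size exactly k is (#blocks of size ≥ k) − (#blocks of size ≥ k + 1), so the partition is: 1 block(s) of size 3.
In nonincreasing order the block sizes are [3].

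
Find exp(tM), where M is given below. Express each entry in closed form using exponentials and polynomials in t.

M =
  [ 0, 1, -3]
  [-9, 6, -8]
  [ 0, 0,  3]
e^{tM} =
  [-3*t*exp(3*t) + exp(3*t), t*exp(3*t), t^2*exp(3*t)/2 - 3*t*exp(3*t)]
  [-9*t*exp(3*t), 3*t*exp(3*t) + exp(3*t), 3*t^2*exp(3*t)/2 - 8*t*exp(3*t)]
  [0, 0, exp(3*t)]

Strategy: write M = P · J · P⁻¹ where J is a Jordan canonical form, so e^{tM} = P · e^{tJ} · P⁻¹, and e^{tJ} can be computed block-by-block.

M has Jordan form
J =
  [3, 1, 0]
  [0, 3, 1]
  [0, 0, 3]
(up to reordering of blocks).

Per-block formulas:
  For a 3×3 Jordan block J_3(3): exp(t · J_3(3)) = e^(3t)·(I + t·N + (t^2/2)·N^2), where N is the 3×3 nilpotent shift.

After assembling e^{tJ} and conjugating by P, we get:

e^{tM} =
  [-3*t*exp(3*t) + exp(3*t), t*exp(3*t), t^2*exp(3*t)/2 - 3*t*exp(3*t)]
  [-9*t*exp(3*t), 3*t*exp(3*t) + exp(3*t), 3*t^2*exp(3*t)/2 - 8*t*exp(3*t)]
  [0, 0, exp(3*t)]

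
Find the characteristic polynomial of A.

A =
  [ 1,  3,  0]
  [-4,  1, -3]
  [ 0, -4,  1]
x^3 - 3*x^2 + 3*x - 1

Expanding det(x·I − A) (e.g. by cofactor expansion or by noting that A is similar to its Jordan form J, which has the same characteristic polynomial as A) gives
  χ_A(x) = x^3 - 3*x^2 + 3*x - 1
which factors as (x - 1)^3. The eigenvalues (with algebraic multiplicities) are λ = 1 with multiplicity 3.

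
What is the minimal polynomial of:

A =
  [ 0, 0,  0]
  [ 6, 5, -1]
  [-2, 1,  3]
x^3 - 8*x^2 + 16*x

The characteristic polynomial is χ_A(x) = x*(x - 4)^2, so the eigenvalues are known. The minimal polynomial is
  m_A(x) = Π_λ (x − λ)^{k_λ}
where k_λ is the size of the *largest* Jordan block for λ (equivalently, the smallest k with (A − λI)^k v = 0 for every generalised eigenvector v of λ).

  λ = 0: largest Jordan block has size 1, contributing (x − 0)
  λ = 4: largest Jordan block has size 2, contributing (x − 4)^2

So m_A(x) = x*(x - 4)^2 = x^3 - 8*x^2 + 16*x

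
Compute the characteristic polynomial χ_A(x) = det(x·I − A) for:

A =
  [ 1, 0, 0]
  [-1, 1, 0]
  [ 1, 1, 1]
x^3 - 3*x^2 + 3*x - 1

Expanding det(x·I − A) (e.g. by cofactor expansion or by noting that A is similar to its Jordan form J, which has the same characteristic polynomial as A) gives
  χ_A(x) = x^3 - 3*x^2 + 3*x - 1
which factors as (x - 1)^3. The eigenvalues (with algebraic multiplicities) are λ = 1 with multiplicity 3.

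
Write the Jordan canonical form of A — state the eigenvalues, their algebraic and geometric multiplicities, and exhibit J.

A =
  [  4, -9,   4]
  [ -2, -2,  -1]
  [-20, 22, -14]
J_3(-4)

The characteristic polynomial is
  det(x·I − A) = x^3 + 12*x^2 + 48*x + 64 = (x + 4)^3

Eigenvalues and multiplicities (the geometric multiplicity of λ is n − rank(A − λI), which equals the number of Jordan blocks for λ):
  λ = -4: algebraic multiplicity = 3, geometric multiplicity = 1

Determining the block sizes for each eigenvalue:
  λ = -4: one block (gm = 1), so the single block has size am = 3 → block sizes [3]

Assembling the blocks gives a Jordan form
J =
  [-4,  1,  0]
  [ 0, -4,  1]
  [ 0,  0, -4]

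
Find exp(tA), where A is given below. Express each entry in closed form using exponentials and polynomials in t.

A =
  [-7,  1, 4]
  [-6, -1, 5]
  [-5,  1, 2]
e^{tA} =
  [-t^2*exp(-2*t)/2 - 5*t*exp(-2*t) + exp(-2*t), t*exp(-2*t), t^2*exp(-2*t)/2 + 4*t*exp(-2*t)]
  [-t^2*exp(-2*t)/2 - 6*t*exp(-2*t), t*exp(-2*t) + exp(-2*t), t^2*exp(-2*t)/2 + 5*t*exp(-2*t)]
  [-t^2*exp(-2*t)/2 - 5*t*exp(-2*t), t*exp(-2*t), t^2*exp(-2*t)/2 + 4*t*exp(-2*t) + exp(-2*t)]

Strategy: write A = P · J · P⁻¹ where J is a Jordan canonical form, so e^{tA} = P · e^{tJ} · P⁻¹, and e^{tJ} can be computed block-by-block.

A has Jordan form
J =
  [-2,  1,  0]
  [ 0, -2,  1]
  [ 0,  0, -2]
(up to reordering of blocks).

Per-block formulas:
  For a 3×3 Jordan block J_3(-2): exp(t · J_3(-2)) = e^(-2t)·(I + t·N + (t^2/2)·N^2), where N is the 3×3 nilpotent shift.

After assembling e^{tJ} and conjugating by P, we get:

e^{tA} =
  [-t^2*exp(-2*t)/2 - 5*t*exp(-2*t) + exp(-2*t), t*exp(-2*t), t^2*exp(-2*t)/2 + 4*t*exp(-2*t)]
  [-t^2*exp(-2*t)/2 - 6*t*exp(-2*t), t*exp(-2*t) + exp(-2*t), t^2*exp(-2*t)/2 + 5*t*exp(-2*t)]
  [-t^2*exp(-2*t)/2 - 5*t*exp(-2*t), t*exp(-2*t), t^2*exp(-2*t)/2 + 4*t*exp(-2*t) + exp(-2*t)]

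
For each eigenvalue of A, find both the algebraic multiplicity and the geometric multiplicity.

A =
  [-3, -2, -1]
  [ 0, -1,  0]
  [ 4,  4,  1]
λ = -1: alg = 3, geom = 2

Step 1 — factor the characteristic polynomial to read off the algebraic multiplicities:
  χ_A(x) = (x + 1)^3

Step 2 — compute geometric multiplicities via the rank-nullity identity g(λ) = n − rank(A − λI):
  rank(A − (-1)·I) = 1, so dim ker(A − (-1)·I) = n − 1 = 2

Summary:
  λ = -1: algebraic multiplicity = 3, geometric multiplicity = 2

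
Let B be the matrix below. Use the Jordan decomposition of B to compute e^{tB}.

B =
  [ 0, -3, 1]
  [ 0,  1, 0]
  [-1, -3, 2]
e^{tB} =
  [-t*exp(t) + exp(t), -3*t*exp(t), t*exp(t)]
  [0, exp(t), 0]
  [-t*exp(t), -3*t*exp(t), t*exp(t) + exp(t)]

Strategy: write B = P · J · P⁻¹ where J is a Jordan canonical form, so e^{tB} = P · e^{tJ} · P⁻¹, and e^{tJ} can be computed block-by-block.

B has Jordan form
J =
  [1, 1, 0]
  [0, 1, 0]
  [0, 0, 1]
(up to reordering of blocks).

Per-block formulas:
  For a 2×2 Jordan block J_2(1): exp(t · J_2(1)) = e^(1t)·(I + t·N), where N is the 2×2 nilpotent shift.
  For a 1×1 block at λ = 1: exp(t · [1]) = [e^(1t)].

After assembling e^{tJ} and conjugating by P, we get:

e^{tB} =
  [-t*exp(t) + exp(t), -3*t*exp(t), t*exp(t)]
  [0, exp(t), 0]
  [-t*exp(t), -3*t*exp(t), t*exp(t) + exp(t)]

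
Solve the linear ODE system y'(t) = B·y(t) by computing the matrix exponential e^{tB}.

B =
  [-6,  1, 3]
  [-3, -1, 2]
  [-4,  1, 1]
e^{tB} =
  [t^2*exp(-2*t)/2 - 4*t*exp(-2*t) + exp(-2*t), t*exp(-2*t), -t^2*exp(-2*t)/2 + 3*t*exp(-2*t)]
  [t^2*exp(-2*t)/2 - 3*t*exp(-2*t), t*exp(-2*t) + exp(-2*t), -t^2*exp(-2*t)/2 + 2*t*exp(-2*t)]
  [t^2*exp(-2*t)/2 - 4*t*exp(-2*t), t*exp(-2*t), -t^2*exp(-2*t)/2 + 3*t*exp(-2*t) + exp(-2*t)]

Strategy: write B = P · J · P⁻¹ where J is a Jordan canonical form, so e^{tB} = P · e^{tJ} · P⁻¹, and e^{tJ} can be computed block-by-block.

B has Jordan form
J =
  [-2,  1,  0]
  [ 0, -2,  1]
  [ 0,  0, -2]
(up to reordering of blocks).

Per-block formulas:
  For a 3×3 Jordan block J_3(-2): exp(t · J_3(-2)) = e^(-2t)·(I + t·N + (t^2/2)·N^2), where N is the 3×3 nilpotent shift.

After assembling e^{tJ} and conjugating by P, we get:

e^{tB} =
  [t^2*exp(-2*t)/2 - 4*t*exp(-2*t) + exp(-2*t), t*exp(-2*t), -t^2*exp(-2*t)/2 + 3*t*exp(-2*t)]
  [t^2*exp(-2*t)/2 - 3*t*exp(-2*t), t*exp(-2*t) + exp(-2*t), -t^2*exp(-2*t)/2 + 2*t*exp(-2*t)]
  [t^2*exp(-2*t)/2 - 4*t*exp(-2*t), t*exp(-2*t), -t^2*exp(-2*t)/2 + 3*t*exp(-2*t) + exp(-2*t)]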